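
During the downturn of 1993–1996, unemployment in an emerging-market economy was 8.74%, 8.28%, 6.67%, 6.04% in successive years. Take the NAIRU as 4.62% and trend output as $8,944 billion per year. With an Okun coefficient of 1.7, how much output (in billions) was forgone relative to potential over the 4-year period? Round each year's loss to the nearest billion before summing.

$1,710 billion

Year 1993: gap = -1.7 × (8.74 - 4.62) = -7.004%, loss ≈ 8944 × 7.004/100 ≈ 626.
Year 1994: gap = -1.7 × (8.28 - 4.62) = -6.222%, loss ≈ 8944 × 6.222/100 ≈ 556.
Year 1995: gap = -1.7 × (6.67 - 4.62) = -3.485%, loss ≈ 8944 × 3.485/100 ≈ 312.
Year 1996: gap = -1.7 × (6.04 - 4.62) = -2.414%, loss ≈ 8944 × 2.414/100 ≈ 216.
Total lost output = 626 + 556 + 312 + 216 = 1710 billion.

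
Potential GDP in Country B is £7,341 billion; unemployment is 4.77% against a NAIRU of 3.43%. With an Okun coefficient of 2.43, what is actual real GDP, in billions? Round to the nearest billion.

£7,102 billion

Unemployment gap = 4.77 - 3.43 = 1.34 points, so the output gap is -2.43 × 1.34 = -3.2562%.
Actual GDP = 7341 × (1 - 3.2562/100) = 7341 × 0.967438 ≈ 7102 billion.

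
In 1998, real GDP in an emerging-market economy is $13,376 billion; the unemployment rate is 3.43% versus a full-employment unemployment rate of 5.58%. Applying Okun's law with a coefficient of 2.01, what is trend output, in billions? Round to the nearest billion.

Unemployment gap = 3.43 - 5.58 = -2.15 points, so output gap = -2.01 × (-2.15) = 4.3215%.
Since Y = Y* × (1 + gap/100), Y* = 13376/1.043215 ≈ 12822 billion.

$12,822 billion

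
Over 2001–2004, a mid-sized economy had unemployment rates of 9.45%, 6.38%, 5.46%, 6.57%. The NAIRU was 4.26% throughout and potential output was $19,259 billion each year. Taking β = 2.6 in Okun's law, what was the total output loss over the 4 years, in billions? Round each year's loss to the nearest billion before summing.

Year 2001: gap = -2.6 × (9.45 - 4.26) = -13.494%, loss ≈ 19259 × 13.494/100 ≈ 2599.
Year 2002: gap = -2.6 × (6.38 - 4.26) = -5.512%, loss ≈ 19259 × 5.512/100 ≈ 1062.
Year 2003: gap = -2.6 × (5.46 - 4.26) = -3.12%, loss ≈ 19259 × 3.12/100 ≈ 601.
Year 2004: gap = -2.6 × (6.57 - 4.26) = -6.006%, loss ≈ 19259 × 6.006/100 ≈ 1157.
Total lost output = 2599 + 1062 + 601 + 1157 = 5419 billion.

$5,419 billion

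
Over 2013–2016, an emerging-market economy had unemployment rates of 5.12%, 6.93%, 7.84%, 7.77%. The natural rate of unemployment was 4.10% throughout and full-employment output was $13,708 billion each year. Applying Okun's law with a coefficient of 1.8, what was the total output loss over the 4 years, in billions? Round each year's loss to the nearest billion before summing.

Year 2013: gap = -1.8 × (5.12 - 4.1) = -1.836%, loss ≈ 13708 × 1.836/100 ≈ 252.
Year 2014: gap = -1.8 × (6.93 - 4.1) = -5.094%, loss ≈ 13708 × 5.094/100 ≈ 698.
Year 2015: gap = -1.8 × (7.84 - 4.1) = -6.732%, loss ≈ 13708 × 6.732/100 ≈ 923.
Year 2016: gap = -1.8 × (7.77 - 4.1) = -6.606%, loss ≈ 13708 × 6.606/100 ≈ 906.
Total lost output = 252 + 698 + 923 + 906 = 2779 billion.

$2,779 billion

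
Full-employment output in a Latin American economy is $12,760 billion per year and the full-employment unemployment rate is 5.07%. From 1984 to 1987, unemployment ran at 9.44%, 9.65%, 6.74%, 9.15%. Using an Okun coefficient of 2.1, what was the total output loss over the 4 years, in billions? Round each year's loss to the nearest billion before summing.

Year 1984: gap = -2.1 × (9.44 - 5.07) = -9.177%, loss ≈ 12760 × 9.177/100 ≈ 1171.
Year 1985: gap = -2.1 × (9.65 - 5.07) = -9.618%, loss ≈ 12760 × 9.618/100 ≈ 1227.
Year 1986: gap = -2.1 × (6.74 - 5.07) = -3.507%, loss ≈ 12760 × 3.507/100 ≈ 447.
Year 1987: gap = -2.1 × (9.15 - 5.07) = -8.568%, loss ≈ 12760 × 8.568/100 ≈ 1093.
Total lost output = 1171 + 1227 + 447 + 1093 = 3938 billion.

$3,938 billion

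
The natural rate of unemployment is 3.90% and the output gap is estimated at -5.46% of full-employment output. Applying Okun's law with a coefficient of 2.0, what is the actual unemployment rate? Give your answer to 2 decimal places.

From Okun's law, u - u* = -(output gap)/β = -(-5.46)/2.0 = 2.73 points.
So u = 3.9 + 2.73 = 6.63%.

6.63%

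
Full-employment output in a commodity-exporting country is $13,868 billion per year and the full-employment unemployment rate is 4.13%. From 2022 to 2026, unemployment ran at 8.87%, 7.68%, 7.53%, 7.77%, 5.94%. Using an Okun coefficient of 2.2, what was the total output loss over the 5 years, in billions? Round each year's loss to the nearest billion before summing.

$5,229 billion

Year 2022: gap = -2.2 × (8.87 - 4.13) = -10.428%, loss ≈ 13868 × 10.428/100 ≈ 1446.
Year 2023: gap = -2.2 × (7.68 - 4.13) = -7.81%, loss ≈ 13868 × 7.81/100 ≈ 1083.
Year 2024: gap = -2.2 × (7.53 - 4.13) = -7.48%, loss ≈ 13868 × 7.48/100 ≈ 1037.
Year 2025: gap = -2.2 × (7.77 - 4.13) = -8.008%, loss ≈ 13868 × 8.008/100 ≈ 1111.
Year 2026: gap = -2.2 × (5.94 - 4.13) = -3.982%, loss ≈ 13868 × 3.982/100 ≈ 552.
Total lost output = 1446 + 1083 + 1037 + 1111 + 552 = 5229 billion.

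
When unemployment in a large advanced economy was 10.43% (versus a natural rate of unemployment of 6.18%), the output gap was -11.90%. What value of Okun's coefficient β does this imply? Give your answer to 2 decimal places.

Okun's law: output gap = -β × (u - u*).
-11.90 = -β × (10.43 - 6.18) = -β × 4.25, so β = 11.9/4.25 = 2.80.

β ≈ 2.80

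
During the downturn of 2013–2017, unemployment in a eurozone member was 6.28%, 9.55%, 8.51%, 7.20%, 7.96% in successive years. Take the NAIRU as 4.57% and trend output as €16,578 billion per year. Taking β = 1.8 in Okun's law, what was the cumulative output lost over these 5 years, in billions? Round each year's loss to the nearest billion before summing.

€4,969 billion

Year 2013: gap = -1.8 × (6.28 - 4.57) = -3.078%, loss ≈ 16578 × 3.078/100 ≈ 510.
Year 2014: gap = -1.8 × (9.55 - 4.57) = -8.964%, loss ≈ 16578 × 8.964/100 ≈ 1486.
Year 2015: gap = -1.8 × (8.51 - 4.57) = -7.092%, loss ≈ 16578 × 7.092/100 ≈ 1176.
Year 2016: gap = -1.8 × (7.2 - 4.57) = -4.734%, loss ≈ 16578 × 4.734/100 ≈ 785.
Year 2017: gap = -1.8 × (7.96 - 4.57) = -6.102%, loss ≈ 16578 × 6.102/100 ≈ 1012.
Total lost output = 510 + 1486 + 1176 + 785 + 1012 = 4969 billion.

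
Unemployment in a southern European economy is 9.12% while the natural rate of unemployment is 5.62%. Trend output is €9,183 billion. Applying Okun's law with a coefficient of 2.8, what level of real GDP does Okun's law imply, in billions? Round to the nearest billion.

€8,283 billion

Unemployment gap = 9.12 - 5.62 = 3.5 points, so the output gap is -2.8 × 3.5 = -9.8%.
Actual GDP = 9183 × (1 - 9.8/100) = 9183 × 0.902 ≈ 8283 billion.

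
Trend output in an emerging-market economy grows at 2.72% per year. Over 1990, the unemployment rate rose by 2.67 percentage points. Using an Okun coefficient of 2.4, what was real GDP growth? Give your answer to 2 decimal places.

Growth-rate Okun's law: g_Y = g_Y* - β × Δu.
g_Y = 2.72 - 2.4 × (2.67) = 2.72 - 6.408 = -3.688%, i.e. -3.69% to 2 d.p.

-3.69%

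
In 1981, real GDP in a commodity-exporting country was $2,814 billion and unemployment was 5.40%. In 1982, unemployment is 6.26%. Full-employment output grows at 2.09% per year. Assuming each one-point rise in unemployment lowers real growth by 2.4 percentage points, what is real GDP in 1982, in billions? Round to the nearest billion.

$2,815 billion

Δu = 6.26 - 5.4 = 0.86 points.
Okun's law (growth form): g_Y = g_Y* - β × Δu = 2.09 - 2.4 × (0.86) = 2.09 - 2.064 = 0.026%.
Real GDP in the next year = 2814 × (1 + 0.026/100) = 2814 × 1.00026 ≈ 2815 billion.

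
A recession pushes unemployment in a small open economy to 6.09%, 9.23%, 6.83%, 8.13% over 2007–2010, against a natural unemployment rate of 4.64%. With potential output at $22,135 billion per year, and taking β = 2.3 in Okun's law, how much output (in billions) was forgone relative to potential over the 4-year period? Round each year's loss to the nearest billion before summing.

$5,967 billion

Year 2007: gap = -2.3 × (6.09 - 4.64) = -3.335%, loss ≈ 22135 × 3.335/100 ≈ 738.
Year 2008: gap = -2.3 × (9.23 - 4.64) = -10.557%, loss ≈ 22135 × 10.557/100 ≈ 2337.
Year 2009: gap = -2.3 × (6.83 - 4.64) = -5.037%, loss ≈ 22135 × 5.037/100 ≈ 1115.
Year 2010: gap = -2.3 × (8.13 - 4.64) = -8.027%, loss ≈ 22135 × 8.027/100 ≈ 1777.
Total lost output = 738 + 2337 + 1115 + 1777 = 5967 billion.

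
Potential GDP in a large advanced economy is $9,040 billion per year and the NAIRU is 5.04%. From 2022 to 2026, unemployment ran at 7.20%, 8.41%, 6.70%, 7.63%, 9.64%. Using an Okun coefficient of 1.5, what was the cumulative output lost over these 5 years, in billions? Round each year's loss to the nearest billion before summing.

$1,950 billion

Year 2022: gap = -1.5 × (7.2 - 5.04) = -3.24%, loss ≈ 9040 × 3.24/100 ≈ 293.
Year 2023: gap = -1.5 × (8.41 - 5.04) = -5.055%, loss ≈ 9040 × 5.055/100 ≈ 457.
Year 2024: gap = -1.5 × (6.7 - 5.04) = -2.49%, loss ≈ 9040 × 2.49/100 ≈ 225.
Year 2025: gap = -1.5 × (7.63 - 5.04) = -3.885%, loss ≈ 9040 × 3.885/100 ≈ 351.
Year 2026: gap = -1.5 × (9.64 - 5.04) = -6.9%, loss ≈ 9040 × 6.9/100 ≈ 624.
Total lost output = 293 + 457 + 225 + 351 + 624 = 1950 billion.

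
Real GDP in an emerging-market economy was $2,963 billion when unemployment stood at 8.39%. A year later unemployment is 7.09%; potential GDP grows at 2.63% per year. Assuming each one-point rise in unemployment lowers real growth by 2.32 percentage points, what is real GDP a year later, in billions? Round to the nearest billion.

$3,130 billion

Δu = 7.09 - 8.39 = -1.3 points.
Okun's law (growth form): g_Y = g_Y* - β × Δu = 2.63 - 2.32 × (-1.30) = 2.63 + 3.016 = 5.646%.
Real GDP in the next year = 2963 × (1 + 5.646/100) = 2963 × 1.05646 ≈ 3130 billion.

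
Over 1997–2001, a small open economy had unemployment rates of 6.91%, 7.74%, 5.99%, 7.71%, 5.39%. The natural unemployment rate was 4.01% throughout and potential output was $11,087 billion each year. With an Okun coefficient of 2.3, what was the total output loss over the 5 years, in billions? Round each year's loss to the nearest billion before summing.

Year 1997: gap = -2.3 × (6.91 - 4.01) = -6.67%, loss ≈ 11087 × 6.67/100 ≈ 740.
Year 1998: gap = -2.3 × (7.74 - 4.01) = -8.579%, loss ≈ 11087 × 8.579/100 ≈ 951.
Year 1999: gap = -2.3 × (5.99 - 4.01) = -4.554%, loss ≈ 11087 × 4.554/100 ≈ 505.
Year 2000: gap = -2.3 × (7.71 - 4.01) = -8.51%, loss ≈ 11087 × 8.51/100 ≈ 944.
Year 2001: gap = -2.3 × (5.39 - 4.01) = -3.174%, loss ≈ 11087 × 3.174/100 ≈ 352.
Total lost output = 740 + 951 + 505 + 944 + 352 = 3492 billion.

$3,492 billion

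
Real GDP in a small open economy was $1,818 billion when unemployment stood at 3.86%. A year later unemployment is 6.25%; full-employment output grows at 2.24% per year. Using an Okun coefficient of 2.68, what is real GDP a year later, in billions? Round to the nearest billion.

Δu = 6.25 - 3.86 = 2.39 points.
Okun's law (growth form): g_Y = g_Y* - β × Δu = 2.24 - 2.68 × (2.39) = 2.24 - 6.4052 = -4.1652%.
Real GDP in the next year = 1818 × (1 - 4.1652/100) = 1818 × 0.958348 ≈ 1742 billion.

$1,742 billion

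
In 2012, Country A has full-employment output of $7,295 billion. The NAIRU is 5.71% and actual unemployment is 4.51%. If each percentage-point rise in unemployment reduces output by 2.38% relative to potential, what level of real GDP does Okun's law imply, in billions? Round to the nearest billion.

$7,503 billion

Unemployment gap = 4.51 - 5.71 = -1.2 points, so the output gap is -2.38 × (-1.2) = 2.856%.
Actual GDP = 7295 × (1 + 2.856/100) = 7295 × 1.02856 ≈ 7503 billion.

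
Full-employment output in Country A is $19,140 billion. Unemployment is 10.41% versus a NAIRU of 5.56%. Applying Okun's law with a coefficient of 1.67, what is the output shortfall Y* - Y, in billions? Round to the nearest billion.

Output gap = -1.67 × (10.41 - 5.56) = -1.67 × 4.85 = -8.0995%.
Actual GDP ≈ 19140 × 0.919005 ≈ 17590 billion, so the shortfall is 19140 - 17590 = 1550 billion.

$1,550 billion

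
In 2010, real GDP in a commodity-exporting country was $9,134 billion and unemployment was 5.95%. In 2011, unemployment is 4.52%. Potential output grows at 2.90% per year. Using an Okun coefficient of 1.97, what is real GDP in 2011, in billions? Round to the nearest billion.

$9,656 billion

Δu = 4.52 - 5.95 = -1.43 points.
Okun's law (growth form): g_Y = g_Y* - β × Δu = 2.90 - 1.97 × (-1.43) = 2.9 + 2.8171 = 5.7171%.
Real GDP in the next year = 9134 × (1 + 5.7171/100) = 9134 × 1.057171 ≈ 9656 billion.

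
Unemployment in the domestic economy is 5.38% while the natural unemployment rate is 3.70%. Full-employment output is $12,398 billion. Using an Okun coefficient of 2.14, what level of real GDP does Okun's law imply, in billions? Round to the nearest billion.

Unemployment gap = 5.38 - 3.7 = 1.68 points, so the output gap is -2.14 × 1.68 = -3.5952%.
Actual GDP = 12398 × (1 - 3.5952/100) = 12398 × 0.964048 ≈ 11952 billion.

$11,952 billion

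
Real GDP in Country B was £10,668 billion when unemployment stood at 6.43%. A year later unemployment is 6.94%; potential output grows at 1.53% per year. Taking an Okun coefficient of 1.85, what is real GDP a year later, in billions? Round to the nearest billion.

£10,731 billion

Δu = 6.94 - 6.43 = 0.51 points.
Okun's law (growth form): g_Y = g_Y* - β × Δu = 1.53 - 1.85 × (0.51) = 1.53 - 0.9435 = 0.5865%.
Real GDP in the next year = 10668 × (1 + 0.5865/100) = 10668 × 1.005865 ≈ 10731 billion.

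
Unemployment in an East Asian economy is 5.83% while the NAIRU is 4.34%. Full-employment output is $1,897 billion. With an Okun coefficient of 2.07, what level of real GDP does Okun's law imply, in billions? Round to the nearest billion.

Unemployment gap = 5.83 - 4.34 = 1.49 points, so the output gap is -2.07 × 1.49 = -3.0843%.
Actual GDP = 1897 × (1 - 3.0843/100) = 1897 × 0.969157 ≈ 1838 billion.

$1,838 billion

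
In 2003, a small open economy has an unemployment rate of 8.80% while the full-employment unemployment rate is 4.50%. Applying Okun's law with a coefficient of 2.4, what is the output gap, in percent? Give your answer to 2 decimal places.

-10.32%

The unemployment gap is 8.8 - 4.5 = 4.3 percentage points.
Okun's law gives an output gap of -2.4 × 4.3 = -10.32%, i.e. 10.32% below potential.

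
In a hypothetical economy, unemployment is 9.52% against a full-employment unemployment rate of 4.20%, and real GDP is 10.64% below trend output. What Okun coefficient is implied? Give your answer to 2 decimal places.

Okun's law: output gap = -β × (u - u*).
-10.64 = -β × (9.52 - 4.2) = -β × 5.32, so β = 10.64/5.32 = 2.00.

β ≈ 2.00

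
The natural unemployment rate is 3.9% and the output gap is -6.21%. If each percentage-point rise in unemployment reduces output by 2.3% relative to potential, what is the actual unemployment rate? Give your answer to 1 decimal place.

6.6%

From Okun's law, u - u* = -(output gap)/β = -(-6.21)/2.3 = 2.7 points.
So u = 3.9 + 2.7 = 6.6%.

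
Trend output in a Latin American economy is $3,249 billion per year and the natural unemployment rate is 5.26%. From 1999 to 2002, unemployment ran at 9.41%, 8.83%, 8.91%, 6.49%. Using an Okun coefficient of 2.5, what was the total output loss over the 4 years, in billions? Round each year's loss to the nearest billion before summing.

Year 1999: gap = -2.5 × (9.41 - 5.26) = -10.375%, loss ≈ 3249 × 10.375/100 ≈ 337.
Year 2000: gap = -2.5 × (8.83 - 5.26) = -8.925%, loss ≈ 3249 × 8.925/100 ≈ 290.
Year 2001: gap = -2.5 × (8.91 - 5.26) = -9.125%, loss ≈ 3249 × 9.125/100 ≈ 296.
Year 2002: gap = -2.5 × (6.49 - 5.26) = -3.075%, loss ≈ 3249 × 3.075/100 ≈ 100.
Total lost output = 337 + 290 + 296 + 100 = 1023 billion.

$1,023 billion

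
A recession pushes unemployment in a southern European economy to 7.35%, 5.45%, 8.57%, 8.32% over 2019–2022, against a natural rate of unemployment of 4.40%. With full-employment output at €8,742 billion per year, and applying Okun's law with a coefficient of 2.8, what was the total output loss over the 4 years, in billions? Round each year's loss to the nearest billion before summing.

€2,960 billion

Year 2019: gap = -2.8 × (7.35 - 4.4) = -8.26%, loss ≈ 8742 × 8.26/100 ≈ 722.
Year 2020: gap = -2.8 × (5.45 - 4.4) = -2.94%, loss ≈ 8742 × 2.94/100 ≈ 257.
Year 2021: gap = -2.8 × (8.57 - 4.4) = -11.676%, loss ≈ 8742 × 11.676/100 ≈ 1021.
Year 2022: gap = -2.8 × (8.32 - 4.4) = -10.976%, loss ≈ 8742 × 10.976/100 ≈ 960.
Total lost output = 722 + 257 + 1021 + 960 = 2960 billion.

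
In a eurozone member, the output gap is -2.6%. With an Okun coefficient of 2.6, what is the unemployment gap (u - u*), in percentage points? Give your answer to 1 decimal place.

Okun's law: output gap = -β × (u - u*), so u - u* = -(output gap)/β.
u - u* = -(-2.6)/2.6 = 1 percentage point.

1.0 percentage points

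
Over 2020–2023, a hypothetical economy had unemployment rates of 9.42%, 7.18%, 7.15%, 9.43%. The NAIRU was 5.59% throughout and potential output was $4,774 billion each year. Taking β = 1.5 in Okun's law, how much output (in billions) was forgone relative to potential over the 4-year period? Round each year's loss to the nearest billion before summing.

Year 2020: gap = -1.5 × (9.42 - 5.59) = -5.745%, loss ≈ 4774 × 5.745/100 ≈ 274.
Year 2021: gap = -1.5 × (7.18 - 5.59) = -2.385%, loss ≈ 4774 × 2.385/100 ≈ 114.
Year 2022: gap = -1.5 × (7.15 - 5.59) = -2.34%, loss ≈ 4774 × 2.34/100 ≈ 112.
Year 2023: gap = -1.5 × (9.43 - 5.59) = -5.76%, loss ≈ 4774 × 5.76/100 ≈ 275.
Total lost output = 274 + 114 + 112 + 275 = 775 billion.

$775 billion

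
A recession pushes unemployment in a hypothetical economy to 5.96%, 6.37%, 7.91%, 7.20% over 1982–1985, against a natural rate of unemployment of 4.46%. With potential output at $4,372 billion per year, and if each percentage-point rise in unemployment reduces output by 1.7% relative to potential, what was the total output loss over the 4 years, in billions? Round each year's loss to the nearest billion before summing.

$713 billion

Year 1982: gap = -1.7 × (5.96 - 4.46) = -2.55%, loss ≈ 4372 × 2.55/100 ≈ 111.
Year 1983: gap = -1.7 × (6.37 - 4.46) = -3.247%, loss ≈ 4372 × 3.247/100 ≈ 142.
Year 1984: gap = -1.7 × (7.91 - 4.46) = -5.865%, loss ≈ 4372 × 5.865/100 ≈ 256.
Year 1985: gap = -1.7 × (7.2 - 4.46) = -4.658%, loss ≈ 4372 × 4.658/100 ≈ 204.
Total lost output = 111 + 142 + 256 + 204 = 713 billion.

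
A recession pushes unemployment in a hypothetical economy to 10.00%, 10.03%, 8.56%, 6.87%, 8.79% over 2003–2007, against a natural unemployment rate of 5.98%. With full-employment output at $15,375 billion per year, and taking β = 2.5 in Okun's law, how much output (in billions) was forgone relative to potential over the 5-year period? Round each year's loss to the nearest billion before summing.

Year 2003: gap = -2.5 × (10 - 5.98) = -10.05%, loss ≈ 15375 × 10.05/100 ≈ 1545.
Year 2004: gap = -2.5 × (10.03 - 5.98) = -10.125%, loss ≈ 15375 × 10.125/100 ≈ 1557.
Year 2005: gap = -2.5 × (8.56 - 5.98) = -6.45%, loss ≈ 15375 × 6.45/100 ≈ 992.
Year 2006: gap = -2.5 × (6.87 - 5.98) = -2.225%, loss ≈ 15375 × 2.225/100 ≈ 342.
Year 2007: gap = -2.5 × (8.79 - 5.98) = -7.025%, loss ≈ 15375 × 7.025/100 ≈ 1080.
Total lost output = 1545 + 1557 + 992 + 342 + 1080 = 5516 billion.

$5,516 billion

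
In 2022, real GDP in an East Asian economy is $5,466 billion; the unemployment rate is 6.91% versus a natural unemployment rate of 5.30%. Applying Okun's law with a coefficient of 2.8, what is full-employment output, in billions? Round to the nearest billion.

$5,724 billion

Unemployment gap = 6.91 - 5.3 = 1.61 points, so output gap = -2.8 × 1.61 = -4.508%.
Since Y = Y* × (1 + gap/100), Y* = 5466/0.95492 ≈ 5724 billion.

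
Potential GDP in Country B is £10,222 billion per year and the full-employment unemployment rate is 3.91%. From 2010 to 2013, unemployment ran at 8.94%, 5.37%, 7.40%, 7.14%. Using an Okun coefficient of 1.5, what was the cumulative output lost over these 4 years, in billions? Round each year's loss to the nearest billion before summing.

Year 2010: gap = -1.5 × (8.94 - 3.91) = -7.545%, loss ≈ 10222 × 7.545/100 ≈ 771.
Year 2011: gap = -1.5 × (5.37 - 3.91) = -2.19%, loss ≈ 10222 × 2.19/100 ≈ 224.
Year 2012: gap = -1.5 × (7.4 - 3.91) = -5.235%, loss ≈ 10222 × 5.235/100 ≈ 535.
Year 2013: gap = -1.5 × (7.14 - 3.91) = -4.845%, loss ≈ 10222 × 4.845/100 ≈ 495.
Total lost output = 771 + 224 + 535 + 495 = 2025 billion.

£2,025 billion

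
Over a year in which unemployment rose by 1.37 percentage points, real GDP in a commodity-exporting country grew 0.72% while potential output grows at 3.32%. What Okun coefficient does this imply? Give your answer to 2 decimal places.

β ≈ 1.90

Growth form: g_Y = g_Y* - β × Δu, so β = (g_Y* - g_Y)/Δu.
β = (3.32 - 0.72)/1.37 = 2.6/1.37 = 1.90.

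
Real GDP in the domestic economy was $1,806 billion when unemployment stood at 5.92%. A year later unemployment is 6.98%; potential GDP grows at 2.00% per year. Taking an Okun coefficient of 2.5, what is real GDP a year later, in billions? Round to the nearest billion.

Δu = 6.98 - 5.92 = 1.06 points.
Okun's law (growth form): g_Y = g_Y* - β × Δu = 2.00 - 2.5 × (1.06) = 2 - 2.65 = -0.65%.
Real GDP in the next year = 1806 × (1 - 0.65/100) = 1806 × 0.9935 ≈ 1794 billion.

$1,794 billion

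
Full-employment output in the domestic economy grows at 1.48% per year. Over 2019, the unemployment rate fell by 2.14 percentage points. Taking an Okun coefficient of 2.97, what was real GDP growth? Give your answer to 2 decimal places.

7.84%

Growth-rate Okun's law: g_Y = g_Y* - β × Δu.
g_Y = 1.48 - 2.97 × (-2.14) = 1.48 + 6.3558 = 7.8358%, i.e. 7.84% to 2 d.p.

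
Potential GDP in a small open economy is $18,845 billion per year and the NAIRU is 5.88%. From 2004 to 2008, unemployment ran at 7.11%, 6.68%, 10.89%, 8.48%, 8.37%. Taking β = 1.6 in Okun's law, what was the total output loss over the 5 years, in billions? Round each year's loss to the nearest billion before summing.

Year 2004: gap = -1.6 × (7.11 - 5.88) = -1.968%, loss ≈ 18845 × 1.968/100 ≈ 371.
Year 2005: gap = -1.6 × (6.68 - 5.88) = -1.28%, loss ≈ 18845 × 1.28/100 ≈ 241.
Year 2006: gap = -1.6 × (10.89 - 5.88) = -8.016%, loss ≈ 18845 × 8.016/100 ≈ 1511.
Year 2007: gap = -1.6 × (8.48 - 5.88) = -4.16%, loss ≈ 18845 × 4.16/100 ≈ 784.
Year 2008: gap = -1.6 × (8.37 - 5.88) = -3.984%, loss ≈ 18845 × 3.984/100 ≈ 751.
Total lost output = 371 + 241 + 1511 + 784 + 751 = 3658 billion.

$3,658 billion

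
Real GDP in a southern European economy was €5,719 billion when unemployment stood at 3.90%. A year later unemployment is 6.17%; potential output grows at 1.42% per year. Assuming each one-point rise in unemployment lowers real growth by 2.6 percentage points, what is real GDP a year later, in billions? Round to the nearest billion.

Δu = 6.17 - 3.9 = 2.27 points.
Okun's law (growth form): g_Y = g_Y* - β × Δu = 1.42 - 2.6 × (2.27) = 1.42 - 5.902 = -4.482%.
Real GDP in the next year = 5719 × (1 - 4.482/100) = 5719 × 0.95518 ≈ 5463 billion.

€5,463 billion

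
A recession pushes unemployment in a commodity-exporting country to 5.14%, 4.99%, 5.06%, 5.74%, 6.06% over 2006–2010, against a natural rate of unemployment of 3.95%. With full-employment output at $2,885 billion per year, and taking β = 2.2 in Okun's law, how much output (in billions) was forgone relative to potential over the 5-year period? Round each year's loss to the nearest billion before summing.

$460 billion

Year 2006: gap = -2.2 × (5.14 - 3.95) = -2.618%, loss ≈ 2885 × 2.618/100 ≈ 76.
Year 2007: gap = -2.2 × (4.99 - 3.95) = -2.288%, loss ≈ 2885 × 2.288/100 ≈ 66.
Year 2008: gap = -2.2 × (5.06 - 3.95) = -2.442%, loss ≈ 2885 × 2.442/100 ≈ 70.
Year 2009: gap = -2.2 × (5.74 - 3.95) = -3.938%, loss ≈ 2885 × 3.938/100 ≈ 114.
Year 2010: gap = -2.2 × (6.06 - 3.95) = -4.642%, loss ≈ 2885 × 4.642/100 ≈ 134.
Total lost output = 76 + 66 + 70 + 114 + 134 = 460 billion.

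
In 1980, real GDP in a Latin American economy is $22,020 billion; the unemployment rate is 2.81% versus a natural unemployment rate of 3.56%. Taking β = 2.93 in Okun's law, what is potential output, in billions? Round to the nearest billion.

$21,547 billion

Unemployment gap = 2.81 - 3.56 = -0.75 points, so output gap = -2.93 × (-0.75) = 2.1975%.
Since Y = Y* × (1 + gap/100), Y* = 22020/1.021975 ≈ 21547 billion.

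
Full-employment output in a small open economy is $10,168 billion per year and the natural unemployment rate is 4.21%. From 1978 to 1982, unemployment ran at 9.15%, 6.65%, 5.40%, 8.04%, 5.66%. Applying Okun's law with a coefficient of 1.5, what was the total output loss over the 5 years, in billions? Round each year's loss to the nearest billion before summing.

$2,111 billion

Year 1978: gap = -1.5 × (9.15 - 4.21) = -7.41%, loss ≈ 10168 × 7.41/100 ≈ 753.
Year 1979: gap = -1.5 × (6.65 - 4.21) = -3.66%, loss ≈ 10168 × 3.66/100 ≈ 372.
Year 1980: gap = -1.5 × (5.4 - 4.21) = -1.785%, loss ≈ 10168 × 1.785/100 ≈ 181.
Year 1981: gap = -1.5 × (8.04 - 4.21) = -5.745%, loss ≈ 10168 × 5.745/100 ≈ 584.
Year 1982: gap = -1.5 × (5.66 - 4.21) = -2.175%, loss ≈ 10168 × 2.175/100 ≈ 221.
Total lost output = 753 + 372 + 181 + 584 + 221 = 2111 billion.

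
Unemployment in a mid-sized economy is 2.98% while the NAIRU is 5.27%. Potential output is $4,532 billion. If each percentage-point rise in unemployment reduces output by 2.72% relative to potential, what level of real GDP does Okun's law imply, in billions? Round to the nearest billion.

Unemployment gap = 2.98 - 5.27 = -2.29 points, so the output gap is -2.72 × (-2.29) = 6.2288%.
Actual GDP = 4532 × (1 + 6.2288/100) = 4532 × 1.062288 ≈ 4814 billion.

$4,814 billion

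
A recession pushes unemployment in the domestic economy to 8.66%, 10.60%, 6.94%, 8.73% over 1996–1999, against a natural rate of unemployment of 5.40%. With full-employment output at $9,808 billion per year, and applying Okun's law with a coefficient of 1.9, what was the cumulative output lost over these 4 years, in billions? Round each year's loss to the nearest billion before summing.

$2,485 billion

Year 1996: gap = -1.9 × (8.66 - 5.4) = -6.194%, loss ≈ 9808 × 6.194/100 ≈ 608.
Year 1997: gap = -1.9 × (10.6 - 5.4) = -9.88%, loss ≈ 9808 × 9.88/100 ≈ 969.
Year 1998: gap = -1.9 × (6.94 - 5.4) = -2.926%, loss ≈ 9808 × 2.926/100 ≈ 287.
Year 1999: gap = -1.9 × (8.73 - 5.4) = -6.327%, loss ≈ 9808 × 6.327/100 ≈ 621.
Total lost output = 608 + 969 + 287 + 621 = 2485 billion.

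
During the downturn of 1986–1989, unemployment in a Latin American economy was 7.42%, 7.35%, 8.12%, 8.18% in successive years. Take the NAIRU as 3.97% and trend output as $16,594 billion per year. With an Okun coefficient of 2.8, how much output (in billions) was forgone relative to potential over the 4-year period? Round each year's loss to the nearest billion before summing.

$7,057 billion

Year 1986: gap = -2.8 × (7.42 - 3.97) = -9.66%, loss ≈ 16594 × 9.66/100 ≈ 1603.
Year 1987: gap = -2.8 × (7.35 - 3.97) = -9.464%, loss ≈ 16594 × 9.464/100 ≈ 1570.
Year 1988: gap = -2.8 × (8.12 - 3.97) = -11.62%, loss ≈ 16594 × 11.62/100 ≈ 1928.
Year 1989: gap = -2.8 × (8.18 - 3.97) = -11.788%, loss ≈ 16594 × 11.788/100 ≈ 1956.
Total lost output = 1603 + 1570 + 1928 + 1956 = 7057 billion.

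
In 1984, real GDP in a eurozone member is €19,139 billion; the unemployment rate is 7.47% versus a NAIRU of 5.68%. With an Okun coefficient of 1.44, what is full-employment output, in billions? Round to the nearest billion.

Unemployment gap = 7.47 - 5.68 = 1.79 points, so output gap = -1.44 × 1.79 = -2.5776%.
Since Y = Y* × (1 + gap/100), Y* = 19139/0.974224 ≈ 19645 billion.

€19,645 billion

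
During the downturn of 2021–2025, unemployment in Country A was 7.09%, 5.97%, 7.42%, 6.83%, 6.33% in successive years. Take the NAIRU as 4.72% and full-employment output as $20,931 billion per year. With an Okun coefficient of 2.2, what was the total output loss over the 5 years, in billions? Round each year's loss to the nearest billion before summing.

$4,623 billion

Year 2021: gap = -2.2 × (7.09 - 4.72) = -5.214%, loss ≈ 20931 × 5.214/100 ≈ 1091.
Year 2022: gap = -2.2 × (5.97 - 4.72) = -2.75%, loss ≈ 20931 × 2.75/100 ≈ 576.
Year 2023: gap = -2.2 × (7.42 - 4.72) = -5.94%, loss ≈ 20931 × 5.94/100 ≈ 1243.
Year 2024: gap = -2.2 × (6.83 - 4.72) = -4.642%, loss ≈ 20931 × 4.642/100 ≈ 972.
Year 2025: gap = -2.2 × (6.33 - 4.72) = -3.542%, loss ≈ 20931 × 3.542/100 ≈ 741.
Total lost output = 1091 + 576 + 1243 + 972 + 741 = 4623 billion.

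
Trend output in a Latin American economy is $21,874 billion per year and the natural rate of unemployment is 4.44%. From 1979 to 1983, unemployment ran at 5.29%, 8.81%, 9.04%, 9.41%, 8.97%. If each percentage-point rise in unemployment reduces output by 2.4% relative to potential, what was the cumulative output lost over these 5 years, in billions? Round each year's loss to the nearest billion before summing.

Year 1979: gap = -2.4 × (5.29 - 4.44) = -2.04%, loss ≈ 21874 × 2.04/100 ≈ 446.
Year 1980: gap = -2.4 × (8.81 - 4.44) = -10.488%, loss ≈ 21874 × 10.488/100 ≈ 2294.
Year 1981: gap = -2.4 × (9.04 - 4.44) = -11.04%, loss ≈ 21874 × 11.04/100 ≈ 2415.
Year 1982: gap = -2.4 × (9.41 - 4.44) = -11.928%, loss ≈ 21874 × 11.928/100 ≈ 2609.
Year 1983: gap = -2.4 × (8.97 - 4.44) = -10.872%, loss ≈ 21874 × 10.872/100 ≈ 2378.
Total lost output = 446 + 2294 + 2415 + 2609 + 2378 = 10142 billion.

$10,142 billion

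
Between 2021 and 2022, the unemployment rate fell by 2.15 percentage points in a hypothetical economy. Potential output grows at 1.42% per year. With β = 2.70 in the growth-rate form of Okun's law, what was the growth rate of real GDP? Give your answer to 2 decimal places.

7.23%

Growth-rate Okun's law: g_Y = g_Y* - β × Δu.
g_Y = 1.42 - 2.70 × (-2.15) = 1.42 + 5.805 = 7.225%, i.e. 7.23% to 2 d.p.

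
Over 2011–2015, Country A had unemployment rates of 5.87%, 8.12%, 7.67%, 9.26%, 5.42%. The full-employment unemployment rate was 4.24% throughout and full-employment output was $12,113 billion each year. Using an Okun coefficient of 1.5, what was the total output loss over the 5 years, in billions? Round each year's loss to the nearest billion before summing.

Year 2011: gap = -1.5 × (5.87 - 4.24) = -2.445%, loss ≈ 12113 × 2.445/100 ≈ 296.
Year 2012: gap = -1.5 × (8.12 - 4.24) = -5.82%, loss ≈ 12113 × 5.82/100 ≈ 705.
Year 2013: gap = -1.5 × (7.67 - 4.24) = -5.145%, loss ≈ 12113 × 5.145/100 ≈ 623.
Year 2014: gap = -1.5 × (9.26 - 4.24) = -7.53%, loss ≈ 12113 × 7.53/100 ≈ 912.
Year 2015: gap = -1.5 × (5.42 - 4.24) = -1.77%, loss ≈ 12113 × 1.77/100 ≈ 214.
Total lost output = 296 + 705 + 623 + 912 + 214 = 2750 billion.

$2,750 billion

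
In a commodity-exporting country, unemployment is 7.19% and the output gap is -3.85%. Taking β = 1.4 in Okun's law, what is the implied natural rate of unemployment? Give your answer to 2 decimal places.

4.44%

From Okun's law, u - u* = -(output gap)/β = -(-3.85)/1.4 = 2.75 points.
So u* = 7.19 - 2.75 = 4.44%.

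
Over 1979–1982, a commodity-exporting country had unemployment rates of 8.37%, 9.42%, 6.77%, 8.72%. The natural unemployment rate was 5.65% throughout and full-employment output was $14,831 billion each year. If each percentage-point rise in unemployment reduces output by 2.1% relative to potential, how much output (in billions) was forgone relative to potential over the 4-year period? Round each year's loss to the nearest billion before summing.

Year 1979: gap = -2.1 × (8.37 - 5.65) = -5.712%, loss ≈ 14831 × 5.712/100 ≈ 847.
Year 1980: gap = -2.1 × (9.42 - 5.65) = -7.917%, loss ≈ 14831 × 7.917/100 ≈ 1174.
Year 1981: gap = -2.1 × (6.77 - 5.65) = -2.352%, loss ≈ 14831 × 2.352/100 ≈ 349.
Year 1982: gap = -2.1 × (8.72 - 5.65) = -6.447%, loss ≈ 14831 × 6.447/100 ≈ 956.
Total lost output = 847 + 1174 + 349 + 956 = 3326 billion.

$3,326 billion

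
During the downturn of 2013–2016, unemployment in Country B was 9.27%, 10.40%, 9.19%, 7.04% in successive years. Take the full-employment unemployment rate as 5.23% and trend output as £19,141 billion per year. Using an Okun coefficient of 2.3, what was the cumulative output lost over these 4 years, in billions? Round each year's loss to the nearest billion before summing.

£6,595 billion

Year 2013: gap = -2.3 × (9.27 - 5.23) = -9.292%, loss ≈ 19141 × 9.292/100 ≈ 1779.
Year 2014: gap = -2.3 × (10.4 - 5.23) = -11.891%, loss ≈ 19141 × 11.891/100 ≈ 2276.
Year 2015: gap = -2.3 × (9.19 - 5.23) = -9.108%, loss ≈ 19141 × 9.108/100 ≈ 1743.
Year 2016: gap = -2.3 × (7.04 - 5.23) = -4.163%, loss ≈ 19141 × 4.163/100 ≈ 797.
Total lost output = 1779 + 2276 + 1743 + 797 = 6595 billion.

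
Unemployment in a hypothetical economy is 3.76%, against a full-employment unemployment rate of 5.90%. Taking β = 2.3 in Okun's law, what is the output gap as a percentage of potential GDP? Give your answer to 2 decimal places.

The unemployment gap is 3.76 - 5.9 = -2.14 percentage points.
Okun's law gives an output gap of -2.3 × (-2.14) = 4.922%, i.e. 4.92% above potential.

4.92%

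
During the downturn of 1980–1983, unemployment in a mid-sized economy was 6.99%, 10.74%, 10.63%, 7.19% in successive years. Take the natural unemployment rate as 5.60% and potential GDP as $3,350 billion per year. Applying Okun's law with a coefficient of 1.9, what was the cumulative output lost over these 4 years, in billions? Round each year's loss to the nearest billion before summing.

Year 1980: gap = -1.9 × (6.99 - 5.6) = -2.641%, loss ≈ 3350 × 2.641/100 ≈ 88.
Year 1981: gap = -1.9 × (10.74 - 5.6) = -9.766%, loss ≈ 3350 × 9.766/100 ≈ 327.
Year 1982: gap = -1.9 × (10.63 - 5.6) = -9.557%, loss ≈ 3350 × 9.557/100 ≈ 320.
Year 1983: gap = -1.9 × (7.19 - 5.6) = -3.021%, loss ≈ 3350 × 3.021/100 ≈ 101.
Total lost output = 88 + 327 + 320 + 101 = 836 billion.

$836 billion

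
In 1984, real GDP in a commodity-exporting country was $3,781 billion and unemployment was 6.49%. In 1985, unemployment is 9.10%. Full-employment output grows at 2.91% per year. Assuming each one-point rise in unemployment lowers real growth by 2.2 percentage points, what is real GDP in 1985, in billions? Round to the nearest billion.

$3,674 billion

Δu = 9.1 - 6.49 = 2.61 points.
Okun's law (growth form): g_Y = g_Y* - β × Δu = 2.91 - 2.2 × (2.61) = 2.91 - 5.742 = -2.832%.
Real GDP in the next year = 3781 × (1 - 2.832/100) = 3781 × 0.97168 ≈ 3674 billion.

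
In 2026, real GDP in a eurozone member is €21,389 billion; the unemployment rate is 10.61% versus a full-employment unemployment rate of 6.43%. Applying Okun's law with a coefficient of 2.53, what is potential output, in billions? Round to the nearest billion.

Unemployment gap = 10.61 - 6.43 = 4.18 points, so output gap = -2.53 × 4.18 = -10.5754%.
Since Y = Y* × (1 + gap/100), Y* = 21389/0.894246 ≈ 23918 billion.

€23,918 billion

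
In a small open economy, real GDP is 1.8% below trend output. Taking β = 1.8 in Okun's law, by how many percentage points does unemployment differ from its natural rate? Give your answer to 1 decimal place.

1.0 percentage points

Okun's law: output gap = -β × (u - u*), so u - u* = -(output gap)/β.
u - u* = -(-1.8)/1.8 = 1 percentage point.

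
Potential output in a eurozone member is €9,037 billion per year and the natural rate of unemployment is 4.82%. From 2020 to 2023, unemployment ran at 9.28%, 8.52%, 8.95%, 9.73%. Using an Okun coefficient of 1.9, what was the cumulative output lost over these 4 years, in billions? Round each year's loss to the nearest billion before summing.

€2,953 billion

Year 2020: gap = -1.9 × (9.28 - 4.82) = -8.474%, loss ≈ 9037 × 8.474/100 ≈ 766.
Year 2021: gap = -1.9 × (8.52 - 4.82) = -7.03%, loss ≈ 9037 × 7.03/100 ≈ 635.
Year 2022: gap = -1.9 × (8.95 - 4.82) = -7.847%, loss ≈ 9037 × 7.847/100 ≈ 709.
Year 2023: gap = -1.9 × (9.73 - 4.82) = -9.329%, loss ≈ 9037 × 9.329/100 ≈ 843.
Total lost output = 766 + 635 + 709 + 843 = 2953 billion.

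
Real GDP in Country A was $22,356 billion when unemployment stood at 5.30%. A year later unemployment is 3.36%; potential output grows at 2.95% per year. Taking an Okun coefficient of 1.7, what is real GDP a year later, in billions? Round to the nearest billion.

$23,753 billion

Δu = 3.36 - 5.3 = -1.94 points.
Okun's law (growth form): g_Y = g_Y* - β × Δu = 2.95 - 1.7 × (-1.94) = 2.95 + 3.298 = 6.248%.
Real GDP in the next year = 22356 × (1 + 6.248/100) = 22356 × 1.06248 ≈ 23753 billion.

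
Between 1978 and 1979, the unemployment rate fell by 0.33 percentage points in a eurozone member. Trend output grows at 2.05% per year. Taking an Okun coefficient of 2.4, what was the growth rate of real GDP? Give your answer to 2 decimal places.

2.84%

Growth-rate Okun's law: g_Y = g_Y* - β × Δu.
g_Y = 2.05 - 2.4 × (-0.33) = 2.05 + 0.792 = 2.842%, i.e. 2.84% to 2 d.p.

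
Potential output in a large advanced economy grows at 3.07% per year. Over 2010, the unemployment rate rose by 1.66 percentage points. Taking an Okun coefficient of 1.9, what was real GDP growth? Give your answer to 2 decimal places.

-0.08%

Growth-rate Okun's law: g_Y = g_Y* - β × Δu.
g_Y = 3.07 - 1.9 × (1.66) = 3.07 - 3.154 = -0.084%, i.e. -0.08% to 2 d.p.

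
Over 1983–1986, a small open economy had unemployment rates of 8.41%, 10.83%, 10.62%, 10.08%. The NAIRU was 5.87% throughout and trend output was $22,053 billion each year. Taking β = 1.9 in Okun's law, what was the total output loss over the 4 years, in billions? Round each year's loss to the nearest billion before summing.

$6,896 billion

Year 1983: gap = -1.9 × (8.41 - 5.87) = -4.826%, loss ≈ 22053 × 4.826/100 ≈ 1064.
Year 1984: gap = -1.9 × (10.83 - 5.87) = -9.424%, loss ≈ 22053 × 9.424/100 ≈ 2078.
Year 1985: gap = -1.9 × (10.62 - 5.87) = -9.025%, loss ≈ 22053 × 9.025/100 ≈ 1990.
Year 1986: gap = -1.9 × (10.08 - 5.87) = -7.999%, loss ≈ 22053 × 7.999/100 ≈ 1764.
Total lost output = 1064 + 2078 + 1990 + 1764 = 6896 billion.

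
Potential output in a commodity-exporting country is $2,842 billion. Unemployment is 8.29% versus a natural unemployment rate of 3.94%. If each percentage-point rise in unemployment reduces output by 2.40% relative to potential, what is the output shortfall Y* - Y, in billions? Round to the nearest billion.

$297 billion

Output gap = -2.40 × (8.29 - 3.94) = -2.4 × 4.35 = -10.44%.
Actual GDP ≈ 2842 × 0.8956 ≈ 2545 billion, so the shortfall is 2842 - 2545 = 297 billion.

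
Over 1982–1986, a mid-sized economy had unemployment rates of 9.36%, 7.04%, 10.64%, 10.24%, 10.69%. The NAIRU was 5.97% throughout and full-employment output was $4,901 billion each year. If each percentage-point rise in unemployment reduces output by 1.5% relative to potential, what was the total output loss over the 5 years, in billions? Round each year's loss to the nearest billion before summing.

Year 1982: gap = -1.5 × (9.36 - 5.97) = -5.085%, loss ≈ 4901 × 5.085/100 ≈ 249.
Year 1983: gap = -1.5 × (7.04 - 5.97) = -1.605%, loss ≈ 4901 × 1.605/100 ≈ 79.
Year 1984: gap = -1.5 × (10.64 - 5.97) = -7.005%, loss ≈ 4901 × 7.005/100 ≈ 343.
Year 1985: gap = -1.5 × (10.24 - 5.97) = -6.405%, loss ≈ 4901 × 6.405/100 ≈ 314.
Year 1986: gap = -1.5 × (10.69 - 5.97) = -7.08%, loss ≈ 4901 × 7.08/100 ≈ 347.
Total lost output = 249 + 79 + 343 + 314 + 347 = 1332 billion.

$1,332 billion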